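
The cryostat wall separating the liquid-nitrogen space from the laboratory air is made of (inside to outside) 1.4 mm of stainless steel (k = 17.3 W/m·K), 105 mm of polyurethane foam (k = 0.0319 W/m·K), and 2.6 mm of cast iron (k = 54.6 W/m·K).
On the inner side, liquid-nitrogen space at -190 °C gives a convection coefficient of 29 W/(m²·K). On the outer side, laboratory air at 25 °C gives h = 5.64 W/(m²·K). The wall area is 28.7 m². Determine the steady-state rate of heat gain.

Series thermal resistances:
R_inner film = 1/(h_i·A) = 1/(29×28.7) = 0.001201 K/W
R_stainless steel = L/(kA) = 0.0014/(17.3×28.7) = 2.82×10^-6 K/W
R_polyurethane foam = L/(kA) = 0.105/(0.0319×28.7) = 0.1147 K/W
R_cast iron = L/(kA) = 0.0026/(54.6×28.7) = 1.659×10^-6 K/W
R_outer film = 1/(h_o·A) = 1/(5.64×28.7) = 0.006178 K/W
R_total = 0.1221 K/W
Q = ΔT / R_total = 215 / 0.1221

Q ≈ 1760 W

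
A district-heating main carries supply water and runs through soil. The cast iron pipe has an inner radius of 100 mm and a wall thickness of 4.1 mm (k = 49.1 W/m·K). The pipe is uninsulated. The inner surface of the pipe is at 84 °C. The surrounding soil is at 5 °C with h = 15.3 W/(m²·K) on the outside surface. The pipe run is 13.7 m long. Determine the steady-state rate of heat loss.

Q ≈ 10800 W

For a radial system each layer contributes R = ln(r_out/r_in)/(2πkL); films add R = 1/(hA).
R_cast iron pipe wall = ln(104.1/100)/(2π×49.1×13.7) = 9.507×10^-6 K/W
R_outer film = 1/(h_o·2πr_oL) = 1/(15.3×2π×0.1041×13.7) = 0.007294 K/W
R_total = 0.007303 K/W
Q = ΔT/R_total = 79/0.007303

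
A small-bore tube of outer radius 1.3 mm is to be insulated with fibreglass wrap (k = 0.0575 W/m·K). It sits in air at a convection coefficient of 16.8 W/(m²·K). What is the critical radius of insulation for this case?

For a cylinder r_cr = k/h = 0.0575/16.8
r_cr = 3.42 mm; since the bare radius (1.3 mm) is below r_cr, adding a thin layer of insulation will *increase* heat loss.

r_cr ≈ 3.42 mm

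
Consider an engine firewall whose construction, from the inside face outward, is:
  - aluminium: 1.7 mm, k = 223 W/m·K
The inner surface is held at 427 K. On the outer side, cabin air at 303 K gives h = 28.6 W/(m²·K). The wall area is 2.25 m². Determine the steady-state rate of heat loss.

Q ≈ 7980 W

Model the wall as resistances in series:
R_aluminium = L/(kA) = 0.0017/(223×2.25) = 3.388×10^-6 K/W
R_outer film = 1/(h_o·A) = 1/(28.6×2.25) = 0.01554 K/W
R_total = 0.01554 K/W
Q = ΔT / R_total = 124 / 0.01554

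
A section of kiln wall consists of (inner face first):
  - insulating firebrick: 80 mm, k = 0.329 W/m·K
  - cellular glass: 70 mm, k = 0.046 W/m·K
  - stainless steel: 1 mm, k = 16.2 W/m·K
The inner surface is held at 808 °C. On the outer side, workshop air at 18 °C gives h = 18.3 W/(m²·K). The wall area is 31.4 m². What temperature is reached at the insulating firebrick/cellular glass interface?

Series thermal resistances:
R_insulating firebrick = L/(kA) = 0.08/(0.329×31.4) = 0.007744 K/W
R_cellular glass = L/(kA) = 0.07/(0.046×31.4) = 0.04846 K/W
R_stainless steel = L/(kA) = 0.001/(16.2×31.4) = 1.966×10^-6 K/W
R_outer film = 1/(h_o·A) = 1/(18.3×31.4) = 0.00174 K/W
R_total = 0.05795 K/W;  Q = ΔT/R_total = 790/0.05795 = 13630 W
T_interface = T_inner − Q·ΣR(inner→interface) = 808 − 13600×0.007744

T ≈ 702 °C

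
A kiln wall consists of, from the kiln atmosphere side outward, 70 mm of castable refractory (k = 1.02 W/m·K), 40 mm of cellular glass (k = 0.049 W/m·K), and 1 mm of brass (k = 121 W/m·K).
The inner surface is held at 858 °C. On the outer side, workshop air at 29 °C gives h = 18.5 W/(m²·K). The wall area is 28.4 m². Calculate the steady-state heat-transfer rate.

Q ≈ 25100 W

Using the resistance-network approach (series):
R_castable refractory = L/(kA) = 0.07/(1.02×28.4) = 0.002416 K/W
R_cellular glass = L/(kA) = 0.04/(0.049×28.4) = 0.02874 K/W
R_brass = L/(kA) = 0.001/(121×28.4) = 2.91×10^-7 K/W
R_outer film = 1/(h_o·A) = 1/(18.5×28.4) = 0.001903 K/W
R_total = 0.03306 K/W
Q = ΔT / R_total = 829 / 0.03306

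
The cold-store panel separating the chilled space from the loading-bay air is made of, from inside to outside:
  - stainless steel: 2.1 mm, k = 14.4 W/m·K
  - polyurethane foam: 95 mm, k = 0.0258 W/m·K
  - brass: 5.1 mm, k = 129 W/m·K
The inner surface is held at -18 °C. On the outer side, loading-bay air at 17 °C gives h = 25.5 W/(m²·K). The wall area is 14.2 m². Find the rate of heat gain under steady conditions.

Q ≈ 134 W

Thermal resistances in series:
R_stainless steel = L/(kA) = 0.0021/(14.4×14.2) = 1.027×10^-5 K/W
R_polyurethane foam = L/(kA) = 0.095/(0.0258×14.2) = 0.2593 K/W
R_brass = L/(kA) = 0.0051/(129×14.2) = 2.784×10^-6 K/W
R_outer film = 1/(h_o·A) = 1/(25.5×14.2) = 0.002762 K/W
R_total = 0.2621 K/W
Q = ΔT / R_total = 35 / 0.2621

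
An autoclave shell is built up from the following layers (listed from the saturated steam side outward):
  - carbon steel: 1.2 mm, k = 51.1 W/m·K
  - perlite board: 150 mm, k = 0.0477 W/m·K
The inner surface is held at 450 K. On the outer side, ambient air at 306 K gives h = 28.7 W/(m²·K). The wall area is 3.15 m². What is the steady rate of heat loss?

Treating each layer as a thermal resistance in series:
R_carbon steel = L/(kA) = 0.0012/(51.1×3.15) = 7.455×10^-6 K/W
R_perlite board = L/(kA) = 0.15/(0.0477×3.15) = 0.9983 K/W
R_outer film = 1/(h_o·A) = 1/(28.7×3.15) = 0.01106 K/W
R_total = 1.009 K/W
Q = ΔT / R_total = 144 / 1.009

Q ≈ 143 W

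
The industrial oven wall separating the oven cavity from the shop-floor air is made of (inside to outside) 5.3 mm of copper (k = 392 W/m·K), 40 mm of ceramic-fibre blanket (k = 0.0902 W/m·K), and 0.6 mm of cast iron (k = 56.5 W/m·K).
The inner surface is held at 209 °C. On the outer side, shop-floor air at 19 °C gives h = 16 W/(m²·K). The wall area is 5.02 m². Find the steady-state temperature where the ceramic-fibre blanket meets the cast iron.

T ≈ 42.5 °C

Using the resistance-network approach (series):
R_copper = L/(kA) = 0.0053/(392×5.02) = 2.693×10^-6 K/W
R_ceramic-fibre blanket = L/(kA) = 0.04/(0.0902×5.02) = 0.08834 K/W
R_cast iron = L/(kA) = 0.0006/(56.5×5.02) = 2.115×10^-6 K/W
R_outer film = 1/(h_o·A) = 1/(16×5.02) = 0.01245 K/W
R_total = 0.1008 K/W;  Q = ΔT/R_total = 190/0.1008 = 1885 W
T_interface = T_inner − Q·ΣR(inner→interface) = 209 − 1890×0.08834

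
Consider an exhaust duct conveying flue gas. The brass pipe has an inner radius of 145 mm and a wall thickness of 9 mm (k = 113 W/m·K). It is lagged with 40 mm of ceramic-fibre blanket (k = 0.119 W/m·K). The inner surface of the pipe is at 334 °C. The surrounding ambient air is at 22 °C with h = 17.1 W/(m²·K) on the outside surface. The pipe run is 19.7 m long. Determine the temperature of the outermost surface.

Treating each annulus and film as a series resistance:
R_brass pipe wall = ln(154/145)/(2π×113×19.7) = 4.305×10^-6 K/W
R_ceramic-fibre blanket = ln(194/154)/(2π×0.119×19.7) = 0.01568 K/W
R_outer film = 1/(h_o·2πr_oL) = 1/(17.1×2π×0.194×19.7) = 0.002435 K/W
R_total = 0.01812 K/W
Q = ΔT/R_total = 312/0.01812
Q = 17200 W
T_interface = T_inner − Q·ΣR(inner→interface) = 334 − 17200×0.01568

T ≈ 63.9 °C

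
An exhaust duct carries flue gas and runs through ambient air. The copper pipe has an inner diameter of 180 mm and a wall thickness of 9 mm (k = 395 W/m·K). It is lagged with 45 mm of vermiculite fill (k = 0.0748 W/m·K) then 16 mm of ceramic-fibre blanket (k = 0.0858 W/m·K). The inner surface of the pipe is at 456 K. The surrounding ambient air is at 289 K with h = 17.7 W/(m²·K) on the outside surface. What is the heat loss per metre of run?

Radial resistances (cylindrical: R_cond = ln(r_o/r_i)/(2πkL), R_conv = 1/(h·2πrL)):
R_copper pipe wall = ln(99/90)/(2π×395×1) = 3.84×10^-5 K/W
R_vermiculite fill = ln(144/99)/(2π×0.0748×1) = 0.7973 K/W
R_ceramic-fibre blanket = ln(160/144)/(2π×0.0858×1) = 0.1954 K/W
R_outer film = 1/(h_o·2πr_oL) = 1/(17.7×2π×0.16×1) = 0.0562 K/W
R_total = 1.049 K/W
Q = ΔT/R_total = 167/1.049

q′ ≈ 159 W/m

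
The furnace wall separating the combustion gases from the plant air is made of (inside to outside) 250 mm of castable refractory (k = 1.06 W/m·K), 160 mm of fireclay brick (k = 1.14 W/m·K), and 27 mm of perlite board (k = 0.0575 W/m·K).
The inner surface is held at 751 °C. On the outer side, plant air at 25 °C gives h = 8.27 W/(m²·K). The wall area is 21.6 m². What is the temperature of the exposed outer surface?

Thermal resistances in series:
R_castable refractory = L/(kA) = 0.25/(1.06×21.6) = 0.01092 K/W
R_fireclay brick = L/(kA) = 0.16/(1.14×21.6) = 0.006498 K/W
R_perlite board = L/(kA) = 0.027/(0.0575×21.6) = 0.02174 K/W
R_outer film = 1/(h_o·A) = 1/(8.27×21.6) = 0.005598 K/W
R_total = 0.04475 K/W;  Q = ΔT/R_total = 726/0.04475 = 16220 W
T_interface = T_inner − Q·ΣR(inner→interface) = 751 − 16200×0.03916

T ≈ 116 °C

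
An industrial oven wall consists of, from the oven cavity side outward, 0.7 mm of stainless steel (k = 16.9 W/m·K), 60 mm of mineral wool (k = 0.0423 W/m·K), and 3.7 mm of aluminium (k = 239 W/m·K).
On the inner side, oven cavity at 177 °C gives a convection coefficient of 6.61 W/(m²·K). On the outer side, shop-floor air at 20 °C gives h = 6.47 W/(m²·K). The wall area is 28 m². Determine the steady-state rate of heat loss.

Using the resistance-network approach (series):
R_inner film = 1/(h_i·A) = 1/(6.61×28) = 0.005403 K/W
R_stainless steel = L/(kA) = 0.0007/(16.9×28) = 1.479×10^-6 K/W
R_mineral wool = L/(kA) = 0.06/(0.0423×28) = 0.05066 K/W
R_aluminium = L/(kA) = 0.0037/(239×28) = 5.529×10^-7 K/W
R_outer film = 1/(h_o·A) = 1/(6.47×28) = 0.00552 K/W
R_total = 0.06158 K/W
Q = ΔT / R_total = 157 / 0.06158

Q ≈ 2550 W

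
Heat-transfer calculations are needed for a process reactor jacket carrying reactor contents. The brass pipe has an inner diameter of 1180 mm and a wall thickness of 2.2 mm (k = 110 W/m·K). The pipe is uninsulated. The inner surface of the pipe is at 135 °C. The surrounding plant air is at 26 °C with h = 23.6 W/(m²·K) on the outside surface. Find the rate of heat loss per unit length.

Cylindrical conduction, so R = ln(r₂/r₁)/(2πkL) per layer, in series:
R_brass pipe wall = ln(592.2/590)/(2π×110×1) = 5.385×10^-6 K/W
R_outer film = 1/(h_o·2πr_oL) = 1/(23.6×2π×0.5922×1) = 0.01139 K/W
R_total = 0.01139 K/W
Q = ΔT/R_total = 109/0.01139

q′ ≈ 9570 W/m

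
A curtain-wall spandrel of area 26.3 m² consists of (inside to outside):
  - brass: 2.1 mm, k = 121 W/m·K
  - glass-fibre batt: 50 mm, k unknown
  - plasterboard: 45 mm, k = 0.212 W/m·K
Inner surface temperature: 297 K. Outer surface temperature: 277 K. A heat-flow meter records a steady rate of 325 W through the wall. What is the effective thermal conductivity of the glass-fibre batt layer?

Model the wall as resistances in series:
R_brass = L/(kA) = 0.0021/(121×26.3) = 6.599×10^-7 K/W
R_plasterboard = L/(kA) = 0.045/(0.212×26.3) = 0.008071 K/W
Sum of known resistances R_other = 0.008072 K/W
Total R = ΔT/Q = 20/325 = 0.06154 K/W
R_glass-fibre batt = R_total − R_other = 0.05347 K/W
k = L/(R·A) = 0.05/(0.05347×26.3)

k ≈ 0.0356 W/(m·K)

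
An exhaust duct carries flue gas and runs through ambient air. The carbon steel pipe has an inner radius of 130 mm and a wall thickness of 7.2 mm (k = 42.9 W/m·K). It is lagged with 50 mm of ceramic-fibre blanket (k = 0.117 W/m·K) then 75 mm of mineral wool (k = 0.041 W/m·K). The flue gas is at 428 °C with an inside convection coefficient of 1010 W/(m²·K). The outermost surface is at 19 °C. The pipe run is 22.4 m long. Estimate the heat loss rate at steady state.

Per-layer cylindrical resistances, series-summed:
R_inner film = 1/(h_i·2πr₁L) = 1/(1010×2π×0.13×22.4) = 5.411×10^-5 K/W
R_carbon steel pipe wall = ln(137.2/130)/(2π×42.9×22.4) = 8.928×10^-6 K/W
R_ceramic-fibre blanket = ln(187.2/137.2)/(2π×0.117×22.4) = 0.01887 K/W
R_mineral wool = ln(262.2/187.2)/(2π×0.041×22.4) = 0.05839 K/W
R_total = 0.07732 K/W
Q = ΔT/R_total = 409/0.07732

Q ≈ 5290 W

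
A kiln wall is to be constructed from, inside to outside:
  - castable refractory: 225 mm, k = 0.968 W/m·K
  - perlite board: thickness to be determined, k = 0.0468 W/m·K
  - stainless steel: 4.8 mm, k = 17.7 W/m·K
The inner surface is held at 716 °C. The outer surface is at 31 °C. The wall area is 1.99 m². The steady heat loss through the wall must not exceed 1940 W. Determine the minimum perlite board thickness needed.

Using the resistance-network approach (series):
R_castable refractory = L/(kA) = 0.225/(0.968×1.99) = 0.1168 K/W
R_stainless steel = L/(kA) = 0.0048/(17.7×1.99) = 1.363×10^-4 K/W
Sum of the known resistances R_other = 0.1169 K/W
Required total resistance R_tot = ΔT/Q_allow = 685/1940 = 0.3531 K/W
R_perlite board = R_tot − R_other = 0.2362 K/W
L = R·k·A = 0.2362×0.0468×1.99

L ≈ 22 mm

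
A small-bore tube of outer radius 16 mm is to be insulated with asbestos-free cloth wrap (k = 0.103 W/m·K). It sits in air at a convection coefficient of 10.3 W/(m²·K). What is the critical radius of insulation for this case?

For a cylinder r_cr = k/h = 0.103/10.3
r_cr = 10 mm; since the bare radius (16 mm) is above r_cr, any added insulation will reduce heat loss.

r_cr ≈ 10 mm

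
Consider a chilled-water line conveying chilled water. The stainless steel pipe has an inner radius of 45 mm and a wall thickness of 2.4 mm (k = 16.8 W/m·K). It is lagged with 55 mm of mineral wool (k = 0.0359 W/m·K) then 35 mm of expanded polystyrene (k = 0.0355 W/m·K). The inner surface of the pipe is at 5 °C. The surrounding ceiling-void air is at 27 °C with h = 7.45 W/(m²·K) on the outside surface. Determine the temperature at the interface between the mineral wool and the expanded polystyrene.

T ≈ 20.4 °C

Treating each annulus and film as a series resistance:
R_stainless steel pipe wall = ln(47.4/45)/(2π×16.8×1) = 4.922×10^-4 K/W
R_mineral wool = ln(102.4/47.4)/(2π×0.0359×1) = 3.415 K/W
R_expanded polystyrene = ln(137.4/102.4)/(2π×0.0355×1) = 1.318 K/W
R_outer film = 1/(h_o·2πr_oL) = 1/(7.45×2π×0.1374×1) = 0.1555 K/W
R_total = 4.889 K/W
Q = ΔT/R_total = 22/4.889
Q = 4.5 W/m
T_interface = T_inner + Q·ΣR(inner→interface) = 5 + 4.5×3.415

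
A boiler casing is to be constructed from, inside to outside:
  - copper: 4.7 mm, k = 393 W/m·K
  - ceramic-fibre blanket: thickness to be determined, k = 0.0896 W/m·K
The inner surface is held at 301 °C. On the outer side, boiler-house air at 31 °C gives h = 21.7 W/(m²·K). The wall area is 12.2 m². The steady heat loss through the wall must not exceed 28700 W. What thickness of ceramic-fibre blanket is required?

Series thermal resistances:
R_copper = L/(kA) = 0.0047/(393×12.2) = 9.803×10^-7 K/W
R_outer film = 1/(h_o·A) = 1/(21.7×12.2) = 0.003777 K/W
Sum of the known resistances R_other = 0.003778 K/W
Required total resistance R_tot = ΔT/Q_allow = 270/28700 = 0.009408 K/W
R_ceramic-fibre blanket = R_tot − R_other = 0.005629 K/W
L = R·k·A = 0.005629×0.0896×12.2

L ≈ 6.15 mm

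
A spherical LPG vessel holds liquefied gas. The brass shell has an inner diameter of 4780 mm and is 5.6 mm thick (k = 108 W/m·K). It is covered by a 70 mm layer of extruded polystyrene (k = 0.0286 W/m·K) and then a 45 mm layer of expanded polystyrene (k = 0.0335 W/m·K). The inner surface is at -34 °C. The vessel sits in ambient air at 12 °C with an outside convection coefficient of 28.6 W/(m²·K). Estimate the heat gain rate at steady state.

For a spherical shell R = (1/r₁ − 1/r₂)/(4πk); film R = 1/(h·4πr²). In series:
R_brass shell = (1/2.39 − 1/2.3956)/(4π×108) = 7.207×10^-7 K/W
R_extruded polystyrene = (1/2.3956 − 1/2.4656)/(4π×0.0286) = 0.03298 K/W
R_expanded polystyrene = (1/2.4656 − 1/2.5106)/(4π×0.0335) = 0.01727 K/W
R_outer film = 1/(h·4πr_o²) = 1/(28.6×4π×2.5106²) = 4.414×10^-4 K/W
R_total = 0.05069 K/W
Q = ΔT/R_total = 46/0.05069

Q ≈ 908 W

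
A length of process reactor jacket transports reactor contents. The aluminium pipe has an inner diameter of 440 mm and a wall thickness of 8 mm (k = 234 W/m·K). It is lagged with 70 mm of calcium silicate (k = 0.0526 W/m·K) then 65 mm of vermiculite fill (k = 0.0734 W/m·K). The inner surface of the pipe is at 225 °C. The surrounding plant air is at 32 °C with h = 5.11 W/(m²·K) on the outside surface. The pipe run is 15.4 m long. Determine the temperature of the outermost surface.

T ≈ 44.5 °C

Per-layer cylindrical resistances, series-summed:
R_aluminium pipe wall = ln(228/220)/(2π×234×15.4) = 1.578×10^-6 K/W
R_calcium silicate = ln(298/228)/(2π×0.0526×15.4) = 0.05261 K/W
R_vermiculite fill = ln(363/298)/(2π×0.0734×15.4) = 0.02778 K/W
R_outer film = 1/(h_o·2πr_oL) = 1/(5.11×2π×0.363×15.4) = 0.005571 K/W
R_total = 0.08596 K/W
Q = ΔT/R_total = 193/0.08596
Q = 2250 W
T_interface = T_inner − Q·ΣR(inner→interface) = 225 − 2250×0.08039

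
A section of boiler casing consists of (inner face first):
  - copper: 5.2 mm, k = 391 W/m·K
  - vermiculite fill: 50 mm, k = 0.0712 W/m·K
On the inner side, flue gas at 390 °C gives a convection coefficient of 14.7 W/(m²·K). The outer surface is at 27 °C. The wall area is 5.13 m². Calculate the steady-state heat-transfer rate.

Treating each layer as a thermal resistance in series:
R_inner film = 1/(h_i·A) = 1/(14.7×5.13) = 0.01326 K/W
R_copper = L/(kA) = 0.0052/(391×5.13) = 2.592×10^-6 K/W
R_vermiculite fill = L/(kA) = 0.05/(0.0712×5.13) = 0.1369 K/W
R_total = 0.1502 K/W
Q = ΔT / R_total = 363 / 0.1502

Q ≈ 2420 W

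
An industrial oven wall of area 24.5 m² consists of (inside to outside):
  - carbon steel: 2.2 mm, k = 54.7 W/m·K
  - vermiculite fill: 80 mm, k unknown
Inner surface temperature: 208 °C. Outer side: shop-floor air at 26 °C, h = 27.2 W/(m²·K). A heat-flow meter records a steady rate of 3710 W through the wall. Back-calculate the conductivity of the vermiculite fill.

Model the wall as resistances in series:
R_carbon steel = L/(kA) = 0.0022/(54.7×24.5) = 1.642×10^-6 K/W
R_outer film = 1/(h_o·A) = 1/(27.2×24.5) = 0.001501 K/W
Sum of known resistances R_other = 0.001502 K/W
Total R = ΔT/Q = 182/3710 = 0.04906 K/W
R_vermiculite fill = R_total − R_other = 0.04755 K/W
k = L/(R·A) = 0.08/(0.04755×24.5)

k ≈ 0.0687 W/(m·K)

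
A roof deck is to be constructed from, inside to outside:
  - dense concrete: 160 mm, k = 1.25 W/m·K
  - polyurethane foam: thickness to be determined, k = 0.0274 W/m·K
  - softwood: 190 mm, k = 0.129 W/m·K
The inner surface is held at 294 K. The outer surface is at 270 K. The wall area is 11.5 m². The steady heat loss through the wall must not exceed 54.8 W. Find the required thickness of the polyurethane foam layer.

Treating each layer as a thermal resistance in series:
R_dense concrete = L/(kA) = 0.16/(1.25×11.5) = 0.01113 K/W
R_softwood = L/(kA) = 0.19/(0.129×11.5) = 0.1281 K/W
Sum of the known resistances R_other = 0.1392 K/W
Required total resistance R_tot = ΔT/Q_allow = 24/54.8 = 0.438 K/W
R_polyurethane foam = R_tot − R_other = 0.2988 K/W
L = R·k·A = 0.2988×0.0274×11.5

L ≈ 94.1 mm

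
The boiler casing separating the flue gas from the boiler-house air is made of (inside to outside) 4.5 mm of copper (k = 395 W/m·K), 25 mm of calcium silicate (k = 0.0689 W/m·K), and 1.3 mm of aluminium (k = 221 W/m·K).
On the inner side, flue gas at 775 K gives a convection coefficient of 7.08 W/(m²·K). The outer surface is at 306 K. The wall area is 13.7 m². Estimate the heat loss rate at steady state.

Thermal resistances in series:
R_inner film = 1/(h_i·A) = 1/(7.08×13.7) = 0.01031 K/W
R_copper = L/(kA) = 0.0045/(395×13.7) = 8.316×10^-7 K/W
R_calcium silicate = L/(kA) = 0.025/(0.0689×13.7) = 0.02649 K/W
R_aluminium = L/(kA) = 0.0013/(221×13.7) = 4.294×10^-7 K/W
R_total = 0.0368 K/W
Q = ΔT / R_total = 469 / 0.0368

Q ≈ 12700 W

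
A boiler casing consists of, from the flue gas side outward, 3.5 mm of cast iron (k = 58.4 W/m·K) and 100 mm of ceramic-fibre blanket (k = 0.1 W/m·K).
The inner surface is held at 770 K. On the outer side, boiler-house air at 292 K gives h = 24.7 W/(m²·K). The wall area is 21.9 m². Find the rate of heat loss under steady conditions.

Thermal resistances in series:
R_cast iron = L/(kA) = 0.0035/(58.4×21.9) = 2.737×10^-6 K/W
R_ceramic-fibre blanket = L/(kA) = 0.1/(0.1×21.9) = 0.04566 K/W
R_outer film = 1/(h_o·A) = 1/(24.7×21.9) = 0.001849 K/W
R_total = 0.04751 K/W
Q = ΔT / R_total = 478 / 0.04751

Q ≈ 10100 W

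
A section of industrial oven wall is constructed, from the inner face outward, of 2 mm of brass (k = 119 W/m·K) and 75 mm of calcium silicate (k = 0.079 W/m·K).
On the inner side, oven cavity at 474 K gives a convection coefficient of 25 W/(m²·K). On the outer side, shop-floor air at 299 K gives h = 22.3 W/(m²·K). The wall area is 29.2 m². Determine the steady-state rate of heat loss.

Q ≈ 4940 W

Thermal resistances in series:
R_inner film = 1/(h_i·A) = 1/(25×29.2) = 0.00137 K/W
R_brass = L/(kA) = 0.002/(119×29.2) = 5.756×10^-7 K/W
R_calcium silicate = L/(kA) = 0.075/(0.079×29.2) = 0.03251 K/W
R_outer film = 1/(h_o·A) = 1/(22.3×29.2) = 0.001536 K/W
R_total = 0.03542 K/W
Q = ΔT / R_total = 175 / 0.03542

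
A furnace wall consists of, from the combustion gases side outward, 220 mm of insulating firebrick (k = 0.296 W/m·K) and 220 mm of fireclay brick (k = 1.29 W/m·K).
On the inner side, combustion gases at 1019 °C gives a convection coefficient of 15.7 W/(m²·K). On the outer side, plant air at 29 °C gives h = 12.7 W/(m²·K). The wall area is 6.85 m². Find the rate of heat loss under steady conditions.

Model the wall as resistances in series:
R_inner film = 1/(h_i·A) = 1/(15.7×6.85) = 0.009298 K/W
R_insulating firebrick = L/(kA) = 0.22/(0.296×6.85) = 0.1085 K/W
R_fireclay brick = L/(kA) = 0.22/(1.29×6.85) = 0.0249 K/W
R_outer film = 1/(h_o·A) = 1/(12.7×6.85) = 0.01149 K/W
R_total = 0.1542 K/W
Q = ΔT / R_total = 990 / 0.1542

Q ≈ 6420 W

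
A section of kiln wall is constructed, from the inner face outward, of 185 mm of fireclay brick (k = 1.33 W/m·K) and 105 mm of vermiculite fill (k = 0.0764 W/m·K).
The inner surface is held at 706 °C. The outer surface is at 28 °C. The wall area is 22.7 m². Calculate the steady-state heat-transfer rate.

Thermal resistances in series:
R_fireclay brick = L/(kA) = 0.185/(1.33×22.7) = 0.006128 K/W
R_vermiculite fill = L/(kA) = 0.105/(0.0764×22.7) = 0.06054 K/W
R_total = 0.06667 K/W
Q = ΔT / R_total = 678 / 0.06667

Q ≈ 10200 W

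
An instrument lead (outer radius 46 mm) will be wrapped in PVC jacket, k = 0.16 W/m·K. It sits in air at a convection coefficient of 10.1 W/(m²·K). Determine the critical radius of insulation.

r_cr ≈ 15.8 mm

For a cylinder r_cr = k/h = 0.16/10.1
r_cr = 15.8 mm; since the bare radius (46 mm) is above r_cr, any added insulation will reduce heat loss.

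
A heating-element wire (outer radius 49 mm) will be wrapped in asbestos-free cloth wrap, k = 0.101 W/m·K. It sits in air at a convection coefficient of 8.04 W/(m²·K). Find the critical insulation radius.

For a cylinder r_cr = k/h = 0.101/8.04
r_cr = 12.6 mm; since the bare radius (49 mm) is above r_cr, any added insulation will reduce heat loss.

r_cr ≈ 12.6 mm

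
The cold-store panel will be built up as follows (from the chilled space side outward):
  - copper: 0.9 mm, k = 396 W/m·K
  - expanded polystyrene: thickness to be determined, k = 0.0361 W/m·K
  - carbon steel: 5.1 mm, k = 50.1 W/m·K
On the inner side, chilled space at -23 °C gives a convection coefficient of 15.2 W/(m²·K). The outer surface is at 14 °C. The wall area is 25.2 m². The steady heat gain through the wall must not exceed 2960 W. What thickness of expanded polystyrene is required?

Model the wall as resistances in series:
R_inner film = 1/(h_i·A) = 1/(15.2×25.2) = 0.002611 K/W
R_copper = L/(kA) = 0.0009/(396×25.2) = 9.019×10^-8 K/W
R_carbon steel = L/(kA) = 0.0051/(50.1×25.2) = 4.04×10^-6 K/W
Sum of the known resistances R_other = 0.002615 K/W
Required total resistance R_tot = ΔT/Q_allow = 37/2960 = 0.0125 K/W
R_expanded polystyrene = R_tot − R_other = 0.009885 K/W
L = R·k·A = 0.009885×0.0361×25.2

L ≈ 8.99 mm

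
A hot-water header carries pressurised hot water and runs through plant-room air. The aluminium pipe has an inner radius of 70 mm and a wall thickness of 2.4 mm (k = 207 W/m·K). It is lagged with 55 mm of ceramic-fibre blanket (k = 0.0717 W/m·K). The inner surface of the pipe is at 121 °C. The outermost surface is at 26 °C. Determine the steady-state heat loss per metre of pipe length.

q′ ≈ 75.7 W/m

Treating each annulus and film as a series resistance:
R_aluminium pipe wall = ln(72.4/70)/(2π×207×1) = 2.592×10^-5 K/W
R_ceramic-fibre blanket = ln(127.4/72.4)/(2π×0.0717×1) = 1.254 K/W
R_total = 1.254 K/W
Q = ΔT/R_total = 95/1.254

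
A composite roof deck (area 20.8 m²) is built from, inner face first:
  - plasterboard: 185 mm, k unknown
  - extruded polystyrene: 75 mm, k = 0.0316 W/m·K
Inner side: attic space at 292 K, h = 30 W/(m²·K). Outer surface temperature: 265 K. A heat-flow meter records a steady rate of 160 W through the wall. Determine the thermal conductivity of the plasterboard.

k ≈ 0.168 W/(m·K)

Treating each layer as a thermal resistance in series:
R_inner film = 1/(h_i·A) = 1/(30×20.8) = 0.001603 K/W
R_extruded polystyrene = L/(kA) = 0.075/(0.0316×20.8) = 0.1141 K/W
Sum of known resistances R_other = 0.1157 K/W
Total R = ΔT/Q = 27/160 = 0.1688 K/W
R_plasterboard = R_total − R_other = 0.05304 K/W
k = L/(R·A) = 0.185/(0.05304×20.8)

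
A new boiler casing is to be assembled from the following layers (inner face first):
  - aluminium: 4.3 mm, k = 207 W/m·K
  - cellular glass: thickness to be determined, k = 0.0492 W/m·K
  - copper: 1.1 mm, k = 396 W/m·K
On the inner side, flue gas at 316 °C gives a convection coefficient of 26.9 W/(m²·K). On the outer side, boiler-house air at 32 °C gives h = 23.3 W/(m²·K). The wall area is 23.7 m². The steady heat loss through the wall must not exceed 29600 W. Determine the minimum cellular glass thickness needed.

Using the resistance-network approach (series):
R_inner film = 1/(h_i·A) = 1/(26.9×23.7) = 0.001569 K/W
R_aluminium = L/(kA) = 0.0043/(207×23.7) = 8.765×10^-7 K/W
R_copper = L/(kA) = 0.0011/(396×23.7) = 1.172×10^-7 K/W
R_outer film = 1/(h_o·A) = 1/(23.3×23.7) = 0.001811 K/W
Sum of the known resistances R_other = 0.00338 K/W
Required total resistance R_tot = ΔT/Q_allow = 284/29600 = 0.009595 K/W
R_cellular glass = R_tot − R_other = 0.006214 K/W
L = R·k·A = 0.006214×0.0492×23.7

L ≈ 7.25 mm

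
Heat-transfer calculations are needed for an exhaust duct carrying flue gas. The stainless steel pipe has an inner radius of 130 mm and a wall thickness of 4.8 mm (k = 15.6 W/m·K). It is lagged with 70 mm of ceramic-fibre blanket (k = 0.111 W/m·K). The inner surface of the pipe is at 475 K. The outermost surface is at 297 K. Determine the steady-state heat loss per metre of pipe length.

q′ ≈ 297 W/m

For a radial system each layer contributes R = ln(r_out/r_in)/(2πkL); films add R = 1/(hA).
R_stainless steel pipe wall = ln(134.8/130)/(2π×15.6×1) = 3.699×10^-4 K/W
R_ceramic-fibre blanket = ln(204.8/134.8)/(2π×0.111×1) = 0.5997 K/W
R_total = 0.6001 K/W
Q = ΔT/R_total = 178/0.6001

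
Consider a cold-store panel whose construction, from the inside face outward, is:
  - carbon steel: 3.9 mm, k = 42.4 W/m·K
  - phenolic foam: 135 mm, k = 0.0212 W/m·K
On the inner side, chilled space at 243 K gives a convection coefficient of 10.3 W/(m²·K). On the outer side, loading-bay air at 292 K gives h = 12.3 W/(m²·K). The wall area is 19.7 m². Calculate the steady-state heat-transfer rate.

Series thermal resistances:
R_inner film = 1/(h_i·A) = 1/(10.3×19.7) = 0.004928 K/W
R_carbon steel = L/(kA) = 0.0039/(42.4×19.7) = 4.669×10^-6 K/W
R_phenolic foam = L/(kA) = 0.135/(0.0212×19.7) = 0.3232 K/W
R_outer film = 1/(h_o·A) = 1/(12.3×19.7) = 0.004127 K/W
R_total = 0.3323 K/W
Q = ΔT / R_total = 49 / 0.3323

Q ≈ 147 W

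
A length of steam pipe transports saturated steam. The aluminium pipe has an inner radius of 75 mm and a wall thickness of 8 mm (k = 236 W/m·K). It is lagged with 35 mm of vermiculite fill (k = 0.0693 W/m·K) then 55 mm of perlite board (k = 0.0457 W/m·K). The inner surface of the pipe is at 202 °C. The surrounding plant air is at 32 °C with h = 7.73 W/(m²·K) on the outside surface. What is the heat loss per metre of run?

Radial resistances (cylindrical: R_cond = ln(r_o/r_i)/(2πkL), R_conv = 1/(h·2πrL)):
R_aluminium pipe wall = ln(83/75)/(2π×236×1) = 6.835×10^-5 K/W
R_vermiculite fill = ln(118/83)/(2π×0.0693×1) = 0.808 K/W
R_perlite board = ln(173/118)/(2π×0.0457×1) = 1.332 K/W
R_outer film = 1/(h_o·2πr_oL) = 1/(7.73×2π×0.173×1) = 0.119 K/W
R_total = 2.26 K/W
Q = ΔT/R_total = 170/2.26

q′ ≈ 75.2 W/m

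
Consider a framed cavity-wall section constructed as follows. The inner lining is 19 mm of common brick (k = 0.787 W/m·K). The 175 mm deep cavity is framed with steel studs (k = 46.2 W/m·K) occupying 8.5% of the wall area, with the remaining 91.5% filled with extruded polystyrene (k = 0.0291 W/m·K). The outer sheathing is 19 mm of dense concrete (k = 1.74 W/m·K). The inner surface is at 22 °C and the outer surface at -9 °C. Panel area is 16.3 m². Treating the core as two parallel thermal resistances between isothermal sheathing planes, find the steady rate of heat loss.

Q ≈ 6370 W

Sheathing layers in series; stud and cavity paths in parallel between them.
R_inner = 0.019/(0.787×16.3) = 0.001481 K/W
R_stud  = 0.175/(46.2×0.085×16.3) = 0.002734 K/W
R_cav   = 0.175/(0.0291×0.915×16.3) = 0.4032 K/W
1/R_core = 1/R_stud + 1/R_cav → R_core = 0.002716 K/W
R_outer = 0.019/(1.74×16.3) = 6.699×10^-4 K/W
R_total = 0.004867 K/W
Q = ΔT/R_total = 31/0.004867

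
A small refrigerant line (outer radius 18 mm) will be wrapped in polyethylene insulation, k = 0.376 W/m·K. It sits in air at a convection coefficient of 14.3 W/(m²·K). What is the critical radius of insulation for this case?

r_cr ≈ 26.3 mm

For a cylinder r_cr = k/h = 0.376/14.3
r_cr = 26.3 mm; since the bare radius (18 mm) is below r_cr, adding a thin layer of insulation will *increase* heat loss.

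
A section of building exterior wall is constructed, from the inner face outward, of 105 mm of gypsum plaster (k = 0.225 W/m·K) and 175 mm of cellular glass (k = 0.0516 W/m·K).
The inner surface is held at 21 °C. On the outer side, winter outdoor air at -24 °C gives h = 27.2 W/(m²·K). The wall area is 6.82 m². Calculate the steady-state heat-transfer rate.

Q ≈ 78.8 W

Thermal resistances in series:
R_gypsum plaster = L/(kA) = 0.105/(0.225×6.82) = 0.06843 K/W
R_cellular glass = L/(kA) = 0.175/(0.0516×6.82) = 0.4973 K/W
R_outer film = 1/(h_o·A) = 1/(27.2×6.82) = 0.005391 K/W
R_total = 0.5711 K/W
Q = ΔT / R_total = 45 / 0.5711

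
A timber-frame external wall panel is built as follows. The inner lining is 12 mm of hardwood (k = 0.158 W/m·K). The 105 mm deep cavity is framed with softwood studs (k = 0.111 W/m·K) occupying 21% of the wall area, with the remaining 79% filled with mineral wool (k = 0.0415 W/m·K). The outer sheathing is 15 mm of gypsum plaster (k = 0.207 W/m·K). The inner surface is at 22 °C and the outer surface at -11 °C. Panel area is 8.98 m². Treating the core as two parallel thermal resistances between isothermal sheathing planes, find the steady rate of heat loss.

Q ≈ 147 W

Sheathing layers in series; stud and cavity paths in parallel between them.
R_inner = 0.012/(0.158×8.98) = 0.008458 K/W
R_stud  = 0.105/(0.111×0.21×8.98) = 0.5016 K/W
R_cav   = 0.105/(0.0415×0.79×8.98) = 0.3566 K/W
1/R_core = 1/R_stud + 1/R_cav → R_core = 0.2084 K/W
R_outer = 0.015/(0.207×8.98) = 0.008069 K/W
R_total = 0.225 K/W
Q = ΔT/R_total = 33/0.225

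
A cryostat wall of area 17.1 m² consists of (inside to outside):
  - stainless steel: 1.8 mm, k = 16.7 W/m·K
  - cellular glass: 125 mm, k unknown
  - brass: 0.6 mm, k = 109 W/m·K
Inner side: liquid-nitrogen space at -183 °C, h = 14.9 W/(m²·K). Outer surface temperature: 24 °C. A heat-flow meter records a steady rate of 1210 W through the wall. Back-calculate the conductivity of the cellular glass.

Series thermal resistances:
R_inner film = 1/(h_i·A) = 1/(14.9×17.1) = 0.003925 K/W
R_stainless steel = L/(kA) = 0.0018/(16.7×17.1) = 6.303×10^-6 K/W
R_brass = L/(kA) = 0.0006/(109×17.1) = 3.219×10^-7 K/W
Sum of known resistances R_other = 0.003931 K/W
Total R = ΔT/Q = 207/1210 = 0.1711 K/W
R_cellular glass = R_total − R_other = 0.1671 K/W
k = L/(R·A) = 0.125/(0.1671×17.1)

k ≈ 0.0437 W/(m·K)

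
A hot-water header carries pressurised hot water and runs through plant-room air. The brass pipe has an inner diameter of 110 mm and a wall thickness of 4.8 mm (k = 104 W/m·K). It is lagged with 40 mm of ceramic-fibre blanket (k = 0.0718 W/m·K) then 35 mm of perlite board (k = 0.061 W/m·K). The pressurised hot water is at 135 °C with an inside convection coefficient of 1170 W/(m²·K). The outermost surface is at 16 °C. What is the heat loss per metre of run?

q′ ≈ 61.9 W/m

Per-layer cylindrical resistances, series-summed:
R_inner film = 1/(h_i·2πr₁L) = 1/(1170×2π×0.055×1) = 0.002473 K/W
R_brass pipe wall = ln(59.8/55)/(2π×104×1) = 1.28×10^-4 K/W
R_ceramic-fibre blanket = ln(99.8/59.8)/(2π×0.0718×1) = 1.135 K/W
R_perlite board = ln(134.8/99.8)/(2π×0.061×1) = 0.7844 K/W
R_total = 1.922 K/W
Q = ΔT/R_total = 119/1.922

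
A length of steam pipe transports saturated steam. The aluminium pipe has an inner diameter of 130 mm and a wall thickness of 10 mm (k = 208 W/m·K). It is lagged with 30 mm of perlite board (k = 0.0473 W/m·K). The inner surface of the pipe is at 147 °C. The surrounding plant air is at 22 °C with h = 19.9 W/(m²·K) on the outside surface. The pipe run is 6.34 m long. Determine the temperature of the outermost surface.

T ≈ 29.9 °C

Per-layer cylindrical resistances, series-summed:
R_aluminium pipe wall = ln(75/65)/(2π×208×6.34) = 1.727×10^-5 K/W
R_perlite board = ln(105/75)/(2π×0.0473×6.34) = 0.1786 K/W
R_outer film = 1/(h_o·2πr_oL) = 1/(19.9×2π×0.105×6.34) = 0.01201 K/W
R_total = 0.1906 K/W
Q = ΔT/R_total = 125/0.1906
Q = 656 W
T_interface = T_inner − Q·ΣR(inner→interface) = 147 − 656×0.1786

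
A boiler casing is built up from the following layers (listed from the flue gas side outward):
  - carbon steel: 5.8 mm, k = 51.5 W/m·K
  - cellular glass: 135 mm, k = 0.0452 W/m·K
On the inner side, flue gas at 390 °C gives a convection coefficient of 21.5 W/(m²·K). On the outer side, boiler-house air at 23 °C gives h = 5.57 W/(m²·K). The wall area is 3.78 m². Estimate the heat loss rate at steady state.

Series thermal resistances:
R_inner film = 1/(h_i·A) = 1/(21.5×3.78) = 0.0123 K/W
R_carbon steel = L/(kA) = 0.0058/(51.5×3.78) = 2.979×10^-5 K/W
R_cellular glass = L/(kA) = 0.135/(0.0452×3.78) = 0.7901 K/W
R_outer film = 1/(h_o·A) = 1/(5.57×3.78) = 0.0475 K/W
R_total = 0.85 K/W
Q = ΔT / R_total = 367 / 0.85

Q ≈ 432 W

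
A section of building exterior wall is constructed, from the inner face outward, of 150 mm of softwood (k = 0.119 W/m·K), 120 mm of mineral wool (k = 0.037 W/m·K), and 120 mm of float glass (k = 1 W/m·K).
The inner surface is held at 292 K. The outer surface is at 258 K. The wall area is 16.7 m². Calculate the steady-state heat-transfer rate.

Q ≈ 123 W

Using the resistance-network approach (series):
R_softwood = L/(kA) = 0.15/(0.119×16.7) = 0.07548 K/W
R_mineral wool = L/(kA) = 0.12/(0.037×16.7) = 0.1942 K/W
R_float glass = L/(kA) = 0.12/(1×16.7) = 0.007186 K/W
R_total = 0.2769 K/W
Q = ΔT / R_total = 34 / 0.2769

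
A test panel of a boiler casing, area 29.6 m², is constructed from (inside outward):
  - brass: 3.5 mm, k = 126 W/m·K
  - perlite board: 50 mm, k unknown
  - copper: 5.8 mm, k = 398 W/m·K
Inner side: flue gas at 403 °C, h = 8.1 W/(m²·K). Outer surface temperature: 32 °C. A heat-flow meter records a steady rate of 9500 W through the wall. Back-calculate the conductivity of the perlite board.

k ≈ 0.0484 W/(m·K)

Model the wall as resistances in series:
R_inner film = 1/(h_i·A) = 1/(8.1×29.6) = 0.004171 K/W
R_brass = L/(kA) = 0.0035/(126×29.6) = 9.384×10^-7 K/W
R_copper = L/(kA) = 0.0058/(398×29.6) = 4.923×10^-7 K/W
Sum of known resistances R_other = 0.004172 K/W
Total R = ΔT/Q = 371/9500 = 0.03905 K/W
R_perlite board = R_total − R_other = 0.03488 K/W
k = L/(R·A) = 0.05/(0.03488×29.6)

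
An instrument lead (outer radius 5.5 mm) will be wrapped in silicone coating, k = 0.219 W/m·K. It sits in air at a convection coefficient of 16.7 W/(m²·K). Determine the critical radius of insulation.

r_cr ≈ 13.1 mm

For a cylinder r_cr = k/h = 0.219/16.7
r_cr = 13.1 mm; since the bare radius (5.5 mm) is below r_cr, adding a thin layer of insulation will *increase* heat loss.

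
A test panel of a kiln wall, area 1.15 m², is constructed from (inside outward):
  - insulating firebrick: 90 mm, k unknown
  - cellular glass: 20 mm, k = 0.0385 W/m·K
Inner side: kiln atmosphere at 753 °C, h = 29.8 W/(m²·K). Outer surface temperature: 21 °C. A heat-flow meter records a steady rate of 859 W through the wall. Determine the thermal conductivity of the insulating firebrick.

k ≈ 0.211 W/(m·K)

Model the wall as resistances in series:
R_inner film = 1/(h_i·A) = 1/(29.8×1.15) = 0.02918 K/W
R_cellular glass = L/(kA) = 0.02/(0.0385×1.15) = 0.4517 K/W
Sum of known resistances R_other = 0.4809 K/W
Total R = ΔT/Q = 732/859 = 0.8522 K/W
R_insulating firebrick = R_total − R_other = 0.3713 K/W
k = L/(R·A) = 0.09/(0.3713×1.15)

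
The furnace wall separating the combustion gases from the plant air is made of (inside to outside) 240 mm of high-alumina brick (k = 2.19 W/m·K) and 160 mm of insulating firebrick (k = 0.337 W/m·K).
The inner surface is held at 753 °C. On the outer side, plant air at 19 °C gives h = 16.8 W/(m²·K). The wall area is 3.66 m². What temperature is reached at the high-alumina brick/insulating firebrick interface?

Treating each layer as a thermal resistance in series:
R_high-alumina brick = L/(kA) = 0.24/(2.19×3.66) = 0.02994 K/W
R_insulating firebrick = L/(kA) = 0.16/(0.337×3.66) = 0.1297 K/W
R_outer film = 1/(h_o·A) = 1/(16.8×3.66) = 0.01626 K/W
R_total = 0.1759 K/W;  Q = ΔT/R_total = 734/0.1759 = 4172 W
T_interface = T_inner − Q·ΣR(inner→interface) = 753 − 4170×0.02994

T ≈ 628 °C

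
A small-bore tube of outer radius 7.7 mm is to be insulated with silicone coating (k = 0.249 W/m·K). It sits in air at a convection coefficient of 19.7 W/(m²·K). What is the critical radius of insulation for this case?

For a cylinder r_cr = k/h = 0.249/19.7
r_cr = 12.6 mm; since the bare radius (7.7 mm) is below r_cr, adding a thin layer of insulation will *increase* heat loss.

r_cr ≈ 12.6 mm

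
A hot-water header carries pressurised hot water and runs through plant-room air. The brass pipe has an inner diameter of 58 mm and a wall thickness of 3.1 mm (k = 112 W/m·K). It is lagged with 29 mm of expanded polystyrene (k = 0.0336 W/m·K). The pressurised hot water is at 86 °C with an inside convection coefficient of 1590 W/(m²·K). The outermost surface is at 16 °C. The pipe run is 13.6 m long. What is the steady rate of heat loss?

Q ≈ 312 W

Per-layer cylindrical resistances, series-summed:
R_inner film = 1/(h_i·2πr₁L) = 1/(1590×2π×0.029×13.6) = 2.538×10^-4 K/W
R_brass pipe wall = ln(32.1/29)/(2π×112×13.6) = 1.061×10^-5 K/W
R_expanded polystyrene = ln(61.1/32.1)/(2π×0.0336×13.6) = 0.2242 K/W
R_total = 0.2244 K/W
Q = ΔT/R_total = 70/0.2244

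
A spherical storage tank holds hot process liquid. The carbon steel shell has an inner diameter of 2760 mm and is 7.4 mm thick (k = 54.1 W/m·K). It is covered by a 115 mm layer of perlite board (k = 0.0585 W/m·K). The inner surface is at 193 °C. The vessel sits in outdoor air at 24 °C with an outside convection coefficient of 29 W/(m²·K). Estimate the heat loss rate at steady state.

Q ≈ 2220 W

Spherical conduction: R = (1/r_in − 1/r_out)/(4πk) per layer; series-sum.
R_carbon steel shell = (1/1.38 − 1/1.3874)/(4π×54.1) = 5.685×10^-6 K/W
R_perlite board = (1/1.3874 − 1/1.5024)/(4π×0.0585) = 0.07505 K/W
R_outer film = 1/(h·4πr_o²) = 1/(29×4π×1.5024²) = 0.001216 K/W
R_total = 0.07627 K/W
Q = ΔT/R_total = 169/0.07627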